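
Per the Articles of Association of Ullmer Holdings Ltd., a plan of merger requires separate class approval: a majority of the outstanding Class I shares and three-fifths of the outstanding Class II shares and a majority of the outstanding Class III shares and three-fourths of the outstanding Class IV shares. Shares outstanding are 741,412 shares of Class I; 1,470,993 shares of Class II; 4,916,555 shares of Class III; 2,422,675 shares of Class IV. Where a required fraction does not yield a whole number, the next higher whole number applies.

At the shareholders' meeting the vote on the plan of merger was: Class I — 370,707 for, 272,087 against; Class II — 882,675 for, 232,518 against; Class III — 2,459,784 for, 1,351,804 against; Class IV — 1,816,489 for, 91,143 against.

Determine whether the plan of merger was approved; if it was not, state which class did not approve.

Class I: a majority of 741412 is 370707; 370,707 required, 370,707 in favor — approved.
Class II: 3/5 of 1470993 = 882595.80, rounded up to 882596; 882,596 required, 882,675 in favor — approved.
Class III: a majority of 4916555 is 2458278; 2,458,278 required, 2,459,784 in favor — approved.
Class IV: 3/4 of 2422675 = 1817006.25, rounded up to 1817007; 1,817,007 required, 1,816,489 in favor — not approved.

Not approved — the Class IV shares did not give the required vote.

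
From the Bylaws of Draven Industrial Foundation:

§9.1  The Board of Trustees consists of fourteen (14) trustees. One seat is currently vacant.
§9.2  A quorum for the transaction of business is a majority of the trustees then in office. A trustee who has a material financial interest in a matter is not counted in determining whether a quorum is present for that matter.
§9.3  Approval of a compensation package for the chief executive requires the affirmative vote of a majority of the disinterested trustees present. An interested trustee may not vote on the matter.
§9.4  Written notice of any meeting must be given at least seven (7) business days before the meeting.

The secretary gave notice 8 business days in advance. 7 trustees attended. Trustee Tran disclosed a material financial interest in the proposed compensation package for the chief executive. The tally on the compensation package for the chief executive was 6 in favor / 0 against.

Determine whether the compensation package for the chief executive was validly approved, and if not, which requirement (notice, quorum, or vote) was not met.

Notice: 8 business days given; 7 required (8 ≥ 7). Satisfied.
Quorum: 7 present, but the 1 interested trustee does not count, leaving 6. Quorum is 7. Not satisfied.
Vote: the compensation package for the chief executive requires a majority of the disinterested trustees present (7 − 1 = 6). A majority of 6 is 4, so 4 affirmative votes are needed; 6 voted in favor. Satisfied. (Moot — without a quorum no business can be validly transacted.)

Invalid — quorum requirement not satisfied.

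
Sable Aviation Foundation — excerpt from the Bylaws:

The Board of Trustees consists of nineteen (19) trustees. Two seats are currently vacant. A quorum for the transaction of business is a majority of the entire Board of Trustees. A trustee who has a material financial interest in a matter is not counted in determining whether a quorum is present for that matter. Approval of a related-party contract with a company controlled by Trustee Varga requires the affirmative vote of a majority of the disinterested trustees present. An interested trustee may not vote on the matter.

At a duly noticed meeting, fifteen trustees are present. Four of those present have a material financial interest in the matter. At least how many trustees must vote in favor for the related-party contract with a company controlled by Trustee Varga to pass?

The related-party contract with a company controlled by Trustee Varga requires a majority of the disinterested trustees present (15 − 4 = 11).
A majority of 11 is 6.

6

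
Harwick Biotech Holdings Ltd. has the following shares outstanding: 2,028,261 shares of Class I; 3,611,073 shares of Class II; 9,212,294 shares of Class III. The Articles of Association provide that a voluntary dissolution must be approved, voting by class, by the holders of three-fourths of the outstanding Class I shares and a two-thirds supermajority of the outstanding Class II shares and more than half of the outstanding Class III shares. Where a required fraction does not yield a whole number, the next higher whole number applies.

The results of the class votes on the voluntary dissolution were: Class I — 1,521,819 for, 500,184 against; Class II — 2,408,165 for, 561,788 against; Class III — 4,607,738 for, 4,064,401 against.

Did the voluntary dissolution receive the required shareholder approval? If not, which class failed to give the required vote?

Class I: 3/4 of 2028261 = 1521195.75, rounded up to 1521196; 1,521,196 required, 1,521,819 in favor — approved.
Class II: 2/3 of 3611073 = 2407382; 2,407,382 required, 2,408,165 in favor — approved.
Class III: a majority of 9212294 is 4606148; 4,606,148 required, 4,607,738 in favor — approved.

Approved — every class gave the required vote.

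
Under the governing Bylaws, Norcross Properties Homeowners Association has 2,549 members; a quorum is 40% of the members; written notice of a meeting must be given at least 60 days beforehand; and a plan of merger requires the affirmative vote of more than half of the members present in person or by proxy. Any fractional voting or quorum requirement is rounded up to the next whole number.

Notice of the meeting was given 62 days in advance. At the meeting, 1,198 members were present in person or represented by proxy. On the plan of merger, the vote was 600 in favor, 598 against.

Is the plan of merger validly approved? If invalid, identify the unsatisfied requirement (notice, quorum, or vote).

Valid — all requirements satisfied.

Notice: 62 days given; 60 required. Satisfied.
Quorum: 40% of 2,549 = 1,019.60, rounded up to 1,020; 1,198 present. Satisfied.
Vote: requires a majority of those present (1,198); a majority of 1198 is 600, so 600 needed; 600 in favor. Satisfied.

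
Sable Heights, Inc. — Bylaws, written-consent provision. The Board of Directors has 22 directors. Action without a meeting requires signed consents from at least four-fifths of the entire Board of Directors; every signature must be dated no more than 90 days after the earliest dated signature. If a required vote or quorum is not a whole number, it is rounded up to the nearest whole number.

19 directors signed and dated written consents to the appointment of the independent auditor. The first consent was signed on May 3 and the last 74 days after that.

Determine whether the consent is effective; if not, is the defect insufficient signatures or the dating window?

Effective — both the signature and dating-window requirements are satisfied.

Signatures required: at least four-fifths of 22 — 4/5 of 22 = 17.60, rounded up to 18, so 18 needed; 19 signed. Sufficient.
Dating window: the latest signature is 74 days after the earliest; the limit is 90 days. Within the window.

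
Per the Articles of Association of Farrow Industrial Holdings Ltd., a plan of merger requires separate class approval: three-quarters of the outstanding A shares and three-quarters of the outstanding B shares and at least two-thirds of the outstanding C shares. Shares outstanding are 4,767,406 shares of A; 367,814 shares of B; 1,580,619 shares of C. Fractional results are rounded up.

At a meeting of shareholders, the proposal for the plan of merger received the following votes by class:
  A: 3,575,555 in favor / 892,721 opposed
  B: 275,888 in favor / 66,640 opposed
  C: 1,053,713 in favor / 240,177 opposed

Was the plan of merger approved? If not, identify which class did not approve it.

A: 3/4 of 4767406 = 3575554.50, rounded up to 3575555; 3,575,555 required, 3,575,555 in favor — approved.
B: 3/4 of 367814 = 275860.50, rounded up to 275861; 275,861 required, 275,888 in favor — approved.
C: 2/3 of 1580619 = 1053746; 1,053,746 required, 1,053,713 in favor — not approved.

Not approved — the C shares did not give the required vote.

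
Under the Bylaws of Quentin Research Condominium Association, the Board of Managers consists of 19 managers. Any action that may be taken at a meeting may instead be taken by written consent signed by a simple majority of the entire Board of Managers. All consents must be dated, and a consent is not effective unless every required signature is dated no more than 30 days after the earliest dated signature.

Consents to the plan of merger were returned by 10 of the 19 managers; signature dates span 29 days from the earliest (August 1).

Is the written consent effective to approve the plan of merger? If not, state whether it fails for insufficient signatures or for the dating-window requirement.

Signatures required: a simple majority of 19 — a majority of 19 is 10, so 10 needed; 10 signed. Sufficient.
Dating window: the latest signature is 29 days after the earliest; the limit is 30 days. Within the window.

Effective — both the signature and dating-window requirements are satisfied.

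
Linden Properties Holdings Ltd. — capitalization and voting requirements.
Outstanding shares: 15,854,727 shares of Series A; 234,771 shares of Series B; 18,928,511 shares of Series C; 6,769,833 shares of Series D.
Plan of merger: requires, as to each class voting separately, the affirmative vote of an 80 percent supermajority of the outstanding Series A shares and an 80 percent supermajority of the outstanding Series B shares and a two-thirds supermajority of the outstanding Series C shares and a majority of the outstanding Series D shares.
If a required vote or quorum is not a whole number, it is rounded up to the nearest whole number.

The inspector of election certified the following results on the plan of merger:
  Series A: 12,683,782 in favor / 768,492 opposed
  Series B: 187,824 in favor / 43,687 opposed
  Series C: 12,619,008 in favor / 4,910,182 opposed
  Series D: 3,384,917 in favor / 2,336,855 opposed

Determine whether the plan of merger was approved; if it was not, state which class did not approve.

Approved — every class gave the required vote.

Series A: 4/5 of 15854727 = 12683781.60, rounded up to 12683782; 12,683,782 required, 12,683,782 in favor — approved.
Series B: 4/5 of 234771 = 187816.80, rounded up to 187817; 187,817 required, 187,824 in favor — approved.
Series C: 2/3 of 18928511 = 12619007.33, rounded up to 12619008; 12,619,008 required, 12,619,008 in favor — approved.
Series D: a majority of 6769833 is 3384917; 3,384,917 required, 3,384,917 in favor — approved.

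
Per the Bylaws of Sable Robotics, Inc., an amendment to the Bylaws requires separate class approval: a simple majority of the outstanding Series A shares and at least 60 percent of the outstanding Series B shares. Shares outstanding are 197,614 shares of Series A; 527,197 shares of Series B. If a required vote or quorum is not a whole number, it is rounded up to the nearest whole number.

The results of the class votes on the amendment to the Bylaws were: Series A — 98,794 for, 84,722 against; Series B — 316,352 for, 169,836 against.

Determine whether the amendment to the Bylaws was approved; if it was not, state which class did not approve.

Not approved — the Series A shares did not give the required vote.

Series A: a majority of 197614 is 98808; 98,808 required, 98,794 in favor — not approved.
Series B: 3/5 of 527197 = 316318.20, rounded up to 316319; 316,319 required, 316,352 in favor — approved.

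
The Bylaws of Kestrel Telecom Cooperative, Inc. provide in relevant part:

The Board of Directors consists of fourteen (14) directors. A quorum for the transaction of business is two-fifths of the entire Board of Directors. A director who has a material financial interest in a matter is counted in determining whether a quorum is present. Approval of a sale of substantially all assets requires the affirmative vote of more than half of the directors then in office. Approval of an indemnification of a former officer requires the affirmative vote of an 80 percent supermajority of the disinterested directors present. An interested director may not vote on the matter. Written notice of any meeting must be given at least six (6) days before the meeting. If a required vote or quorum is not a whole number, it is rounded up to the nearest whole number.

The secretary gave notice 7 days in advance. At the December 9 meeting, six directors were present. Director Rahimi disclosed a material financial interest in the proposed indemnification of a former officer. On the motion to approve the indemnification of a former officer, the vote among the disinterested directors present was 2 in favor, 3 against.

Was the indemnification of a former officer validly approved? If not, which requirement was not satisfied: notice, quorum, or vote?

Notice: 7 days given; 6 required (7 ≥ 6). Satisfied.
Quorum: 6 present (interested directors count toward quorum); quorum is 6. Satisfied.
Vote: the indemnification of a former officer requires four-fifths of the disinterested directors present (6 − 1 = 5). 4/5 of 5 = 4, so 4 affirmative votes are needed; 2 voted in favor. Not satisfied.

Invalid — vote requirement not satisfied.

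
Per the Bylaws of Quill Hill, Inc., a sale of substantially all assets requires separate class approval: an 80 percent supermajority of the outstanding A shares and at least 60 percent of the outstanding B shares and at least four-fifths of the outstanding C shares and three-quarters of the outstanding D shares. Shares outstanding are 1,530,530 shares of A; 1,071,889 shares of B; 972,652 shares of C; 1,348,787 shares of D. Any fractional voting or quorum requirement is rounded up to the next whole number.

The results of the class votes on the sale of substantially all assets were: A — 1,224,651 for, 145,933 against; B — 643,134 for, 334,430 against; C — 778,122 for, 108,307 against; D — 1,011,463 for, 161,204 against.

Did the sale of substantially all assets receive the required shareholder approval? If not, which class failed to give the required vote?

Not approved — the D shares did not give the required vote.

A: 4/5 of 1530530 = 1224424; 1,224,424 required, 1,224,651 in favor — approved.
B: 3/5 of 1071889 = 643133.40, rounded up to 643134; 643,134 required, 643,134 in favor — approved.
C: 4/5 of 972652 = 778121.60, rounded up to 778122; 778,122 required, 778,122 in favor — approved.
D: 3/4 of 1348787 = 1011590.25, rounded up to 1011591; 1,011,591 required, 1,011,463 in favor — not approved.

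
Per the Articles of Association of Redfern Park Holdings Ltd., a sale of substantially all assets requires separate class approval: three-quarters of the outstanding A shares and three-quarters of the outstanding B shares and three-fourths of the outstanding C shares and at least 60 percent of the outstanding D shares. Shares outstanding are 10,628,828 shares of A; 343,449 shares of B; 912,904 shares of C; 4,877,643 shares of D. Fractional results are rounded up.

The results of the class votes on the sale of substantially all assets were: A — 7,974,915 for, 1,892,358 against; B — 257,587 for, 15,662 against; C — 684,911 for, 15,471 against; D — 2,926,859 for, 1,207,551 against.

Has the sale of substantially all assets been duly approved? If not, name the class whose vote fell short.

A: 3/4 of 10628828 = 7971621; 7,971,621 required, 7,974,915 in favor — approved.
B: 3/4 of 343449 = 257586.75, rounded up to 257587; 257,587 required, 257,587 in favor — approved.
C: 3/4 of 912904 = 684678; 684,678 required, 684,911 in favor — approved.
D: 3/5 of 4877643 = 2926585.80, rounded up to 2926586; 2,926,586 required, 2,926,859 in favor — approved.

Approved — every class gave the required vote.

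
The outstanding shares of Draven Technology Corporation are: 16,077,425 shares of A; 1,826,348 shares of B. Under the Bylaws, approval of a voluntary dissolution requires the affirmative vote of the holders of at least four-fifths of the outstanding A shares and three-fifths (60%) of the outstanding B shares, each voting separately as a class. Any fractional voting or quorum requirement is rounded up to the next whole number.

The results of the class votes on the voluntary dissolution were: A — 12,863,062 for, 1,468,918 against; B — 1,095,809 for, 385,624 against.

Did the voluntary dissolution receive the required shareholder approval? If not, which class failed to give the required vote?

Approved — every class gave the required vote.

A: 4/5 of 16077425 = 12861940; 12,861,940 required, 12,863,062 in favor — approved.
B: 3/5 of 1826348 = 1095808.80, rounded up to 1095809; 1,095,809 required, 1,095,809 in favor — approved.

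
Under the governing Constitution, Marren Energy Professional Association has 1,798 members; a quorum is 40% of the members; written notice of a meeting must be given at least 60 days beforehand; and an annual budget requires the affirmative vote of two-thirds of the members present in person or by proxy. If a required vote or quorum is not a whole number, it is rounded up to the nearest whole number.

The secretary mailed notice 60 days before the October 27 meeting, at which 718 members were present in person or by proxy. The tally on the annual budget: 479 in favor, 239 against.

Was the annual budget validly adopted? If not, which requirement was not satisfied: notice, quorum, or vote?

Invalid — quorum requirement not satisfied.

Notice: 60 days given; 60 required. Satisfied.
Quorum: 40% of 1,798 = 719.20, rounded up to 720; 718 present. Not satisfied.
Vote: requires two-thirds of those present (718); 2/3 of 718 = 478.67, rounded up to 479, so 479 needed; 479 in favor. Satisfied.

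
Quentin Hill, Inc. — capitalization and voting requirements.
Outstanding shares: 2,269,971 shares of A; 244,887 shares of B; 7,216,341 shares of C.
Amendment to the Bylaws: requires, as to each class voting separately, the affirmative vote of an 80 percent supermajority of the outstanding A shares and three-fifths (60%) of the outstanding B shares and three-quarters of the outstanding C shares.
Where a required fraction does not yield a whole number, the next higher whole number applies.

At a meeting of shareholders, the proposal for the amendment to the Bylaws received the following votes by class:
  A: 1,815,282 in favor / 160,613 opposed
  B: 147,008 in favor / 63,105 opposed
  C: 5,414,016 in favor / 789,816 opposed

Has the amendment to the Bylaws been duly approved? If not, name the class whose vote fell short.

Not approved — the A shares did not give the required vote.

A: 4/5 of 2269971 = 1815976.80, rounded up to 1815977; 1,815,977 required, 1,815,282 in favor — not approved.
B: 3/5 of 244887 = 146932.20, rounded up to 146933; 146,933 required, 147,008 in favor — approved.
C: 3/4 of 7216341 = 5412255.75, rounded up to 5412256; 5,412,256 required, 5,414,016 in favor — approved.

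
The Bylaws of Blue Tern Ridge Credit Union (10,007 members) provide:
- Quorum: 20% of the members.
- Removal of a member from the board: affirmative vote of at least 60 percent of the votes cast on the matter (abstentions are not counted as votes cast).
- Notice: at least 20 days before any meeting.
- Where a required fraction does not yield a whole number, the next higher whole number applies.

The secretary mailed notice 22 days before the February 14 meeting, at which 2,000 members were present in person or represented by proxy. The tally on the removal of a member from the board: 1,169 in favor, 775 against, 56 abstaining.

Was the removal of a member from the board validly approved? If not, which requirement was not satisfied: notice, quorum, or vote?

Invalid — quorum requirement not satisfied.

Notice: 22 days given; 20 required. Satisfied.
Quorum: 20% of 10,007 = 2,001.40, rounded up to 2,002; 2,000 present. Not satisfied.
Vote: requires three-fifths of the votes cast (2,000 − 56 abstaining = 1,944); 3/5 of 1944 = 1166.40, rounded up to 1167, so 1,167 needed; 1,169 in favor. Satisfied.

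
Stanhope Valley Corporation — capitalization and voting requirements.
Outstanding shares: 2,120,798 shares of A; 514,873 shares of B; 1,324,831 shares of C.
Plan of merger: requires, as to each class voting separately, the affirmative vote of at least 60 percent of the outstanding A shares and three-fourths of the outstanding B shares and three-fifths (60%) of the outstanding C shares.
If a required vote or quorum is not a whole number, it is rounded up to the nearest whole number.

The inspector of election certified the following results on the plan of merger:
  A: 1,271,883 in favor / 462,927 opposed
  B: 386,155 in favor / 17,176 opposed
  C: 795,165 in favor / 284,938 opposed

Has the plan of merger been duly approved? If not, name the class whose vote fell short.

Not approved — the A shares did not give the required vote.

A: 3/5 of 2120798 = 1272478.80, rounded up to 1272479; 1,272,479 required, 1,271,883 in favor — not approved.
B: 3/4 of 514873 = 386154.75, rounded up to 386155; 386,155 required, 386,155 in favor — approved.
C: 3/5 of 1324831 = 794898.60, rounded up to 794899; 794,899 required, 795,165 in favor — approved.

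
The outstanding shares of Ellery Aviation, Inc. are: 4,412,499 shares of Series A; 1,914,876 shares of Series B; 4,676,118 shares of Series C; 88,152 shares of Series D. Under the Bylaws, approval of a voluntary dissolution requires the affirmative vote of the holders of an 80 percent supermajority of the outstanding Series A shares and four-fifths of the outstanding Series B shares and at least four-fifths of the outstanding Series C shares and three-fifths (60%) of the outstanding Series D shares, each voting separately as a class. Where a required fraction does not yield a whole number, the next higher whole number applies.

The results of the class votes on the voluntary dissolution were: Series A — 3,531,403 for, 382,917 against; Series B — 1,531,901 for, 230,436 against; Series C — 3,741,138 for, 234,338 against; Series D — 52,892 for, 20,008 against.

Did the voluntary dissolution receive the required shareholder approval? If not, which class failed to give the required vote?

Approved — every class gave the required vote.

Series A: 4/5 of 4412499 = 3529999.20, rounded up to 3530000; 3,530,000 required, 3,531,403 in favor — approved.
Series B: 4/5 of 1914876 = 1531900.80, rounded up to 1531901; 1,531,901 required, 1,531,901 in favor — approved.
Series C: 4/5 of 4676118 = 3740894.40, rounded up to 3740895; 3,740,895 required, 3,741,138 in favor — approved.
Series D: 3/5 of 88152 = 52891.20, rounded up to 52892; 52,892 required, 52,892 in favor — approved.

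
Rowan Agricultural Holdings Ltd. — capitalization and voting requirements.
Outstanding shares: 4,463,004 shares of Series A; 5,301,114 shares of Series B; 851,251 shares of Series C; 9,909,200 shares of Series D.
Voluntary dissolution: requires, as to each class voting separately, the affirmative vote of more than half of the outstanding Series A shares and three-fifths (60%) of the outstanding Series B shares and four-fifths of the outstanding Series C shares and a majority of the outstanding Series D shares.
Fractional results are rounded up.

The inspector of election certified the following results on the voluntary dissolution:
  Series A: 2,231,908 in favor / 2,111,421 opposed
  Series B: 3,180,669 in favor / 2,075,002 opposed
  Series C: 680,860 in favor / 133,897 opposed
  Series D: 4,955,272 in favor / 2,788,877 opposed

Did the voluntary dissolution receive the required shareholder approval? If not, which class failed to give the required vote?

Series A: a majority of 4463004 is 2231503; 2,231,503 required, 2,231,908 in favor — approved.
Series B: 3/5 of 5301114 = 3180668.40, rounded up to 3180669; 3,180,669 required, 3,180,669 in favor — approved.
Series C: 4/5 of 851251 = 681000.80, rounded up to 681001; 681,001 required, 680,860 in favor — not approved.
Series D: a majority of 9909200 is 4954601; 4,954,601 required, 4,955,272 in favor — approved.

Not approved — the Series C shares did not give the required vote.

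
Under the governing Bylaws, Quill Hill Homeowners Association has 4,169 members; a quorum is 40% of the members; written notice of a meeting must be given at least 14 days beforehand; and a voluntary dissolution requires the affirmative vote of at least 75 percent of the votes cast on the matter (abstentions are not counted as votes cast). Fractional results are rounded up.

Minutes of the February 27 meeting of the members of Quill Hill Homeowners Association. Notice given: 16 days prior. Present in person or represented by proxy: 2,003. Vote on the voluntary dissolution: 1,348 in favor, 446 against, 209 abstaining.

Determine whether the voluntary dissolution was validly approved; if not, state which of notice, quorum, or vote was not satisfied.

Notice: 16 days given; 14 required. Satisfied.
Quorum: 40% of 4,169 = 1,667.60, rounded up to 1,668; 2,003 present. Satisfied.
Vote: requires three-fourths of the votes cast (2,003 − 209 abstaining = 1,794); 3/4 of 1794 = 1345.50, rounded up to 1346, so 1,346 needed; 1,348 in favor. Satisfied.

Valid — all requirements satisfied.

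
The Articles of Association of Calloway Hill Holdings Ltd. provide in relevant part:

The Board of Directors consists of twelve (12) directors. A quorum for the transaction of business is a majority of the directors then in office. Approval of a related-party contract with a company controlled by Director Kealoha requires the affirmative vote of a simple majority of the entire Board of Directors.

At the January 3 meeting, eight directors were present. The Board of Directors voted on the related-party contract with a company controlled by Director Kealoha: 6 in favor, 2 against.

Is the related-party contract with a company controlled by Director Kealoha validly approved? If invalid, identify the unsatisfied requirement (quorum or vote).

Invalid — vote requirement not satisfied.

Quorum: 8 present; quorum is 7. Satisfied.
Vote: the related-party contract with a company controlled by Director Kealoha requires a majority of the entire Board of Directors (12). A majority of 12 is 7, so 7 affirmative votes are needed; 6 voted in favor. Not satisfied.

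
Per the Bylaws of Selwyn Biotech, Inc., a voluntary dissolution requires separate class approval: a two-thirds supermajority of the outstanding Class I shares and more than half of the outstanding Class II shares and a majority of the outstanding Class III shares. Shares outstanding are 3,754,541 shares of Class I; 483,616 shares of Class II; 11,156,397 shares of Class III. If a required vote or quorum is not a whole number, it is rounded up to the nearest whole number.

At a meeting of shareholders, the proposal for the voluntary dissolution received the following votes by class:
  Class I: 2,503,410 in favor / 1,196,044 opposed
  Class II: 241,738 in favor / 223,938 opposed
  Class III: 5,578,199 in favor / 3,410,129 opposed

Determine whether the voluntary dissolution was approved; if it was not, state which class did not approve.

Class I: 2/3 of 3754541 = 2503027.33, rounded up to 2503028; 2,503,028 required, 2,503,410 in favor — approved.
Class II: a majority of 483616 is 241809; 241,809 required, 241,738 in favor — not approved.
Class III: a majority of 11156397 is 5578199; 5,578,199 required, 5,578,199 in favor — approved.

Not approved — the Class II shares did not give the required vote.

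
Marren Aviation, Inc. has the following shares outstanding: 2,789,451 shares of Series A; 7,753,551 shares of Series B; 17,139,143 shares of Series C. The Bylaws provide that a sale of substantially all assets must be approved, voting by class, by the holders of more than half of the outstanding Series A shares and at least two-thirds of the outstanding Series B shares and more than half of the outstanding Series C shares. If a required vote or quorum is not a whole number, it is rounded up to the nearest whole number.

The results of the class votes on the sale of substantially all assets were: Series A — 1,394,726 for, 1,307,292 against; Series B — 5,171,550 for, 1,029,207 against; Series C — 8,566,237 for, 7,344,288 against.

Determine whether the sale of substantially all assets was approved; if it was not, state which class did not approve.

Not approved — the Series C shares did not give the required vote.

Series A: a majority of 2789451 is 1394726; 1,394,726 required, 1,394,726 in favor — approved.
Series B: 2/3 of 7753551 = 5169034; 5,169,034 required, 5,171,550 in favor — approved.
Series C: a majority of 17139143 is 8569572; 8,569,572 required, 8,566,237 in favor — not approved.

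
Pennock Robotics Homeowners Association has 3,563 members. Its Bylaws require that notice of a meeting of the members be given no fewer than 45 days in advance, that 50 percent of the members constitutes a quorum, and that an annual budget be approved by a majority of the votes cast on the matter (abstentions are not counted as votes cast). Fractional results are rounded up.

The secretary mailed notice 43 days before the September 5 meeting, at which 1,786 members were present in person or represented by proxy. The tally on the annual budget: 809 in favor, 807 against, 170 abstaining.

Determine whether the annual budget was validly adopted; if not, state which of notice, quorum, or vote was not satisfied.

Notice: 43 days given; 45 required. Not satisfied.
Quorum: 50% of 3,563 = 1,781.50, rounded up to 1,782; 1,786 present. Satisfied.
Vote: requires a majority of the votes cast (1,786 − 170 abstaining = 1,616); a majority of 1616 is 809, so 809 needed; 809 in favor. Satisfied.

Invalid — notice requirement not satisfied.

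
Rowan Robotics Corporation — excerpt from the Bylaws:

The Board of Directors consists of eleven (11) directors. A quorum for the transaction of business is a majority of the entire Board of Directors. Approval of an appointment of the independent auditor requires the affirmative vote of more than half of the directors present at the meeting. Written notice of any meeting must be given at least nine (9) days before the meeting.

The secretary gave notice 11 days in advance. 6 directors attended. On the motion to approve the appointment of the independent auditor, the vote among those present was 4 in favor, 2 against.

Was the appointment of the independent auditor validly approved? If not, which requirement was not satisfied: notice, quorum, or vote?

Notice: 11 days given; 9 required (11 ≥ 9). Satisfied.
Quorum: 6 present; quorum is 6. Satisfied.
Vote: the appointment of the independent auditor requires a majority of the directors present (6). A majority of 6 is 4, so 4 affirmative votes are needed; 4 voted in favor. Satisfied.

Valid — all requirements satisfied.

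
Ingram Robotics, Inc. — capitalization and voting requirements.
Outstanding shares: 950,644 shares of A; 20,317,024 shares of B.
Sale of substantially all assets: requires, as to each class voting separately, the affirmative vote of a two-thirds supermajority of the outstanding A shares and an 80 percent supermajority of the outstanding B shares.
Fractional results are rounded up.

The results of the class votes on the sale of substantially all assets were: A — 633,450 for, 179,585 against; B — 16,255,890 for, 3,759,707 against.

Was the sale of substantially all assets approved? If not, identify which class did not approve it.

A: 2/3 of 950644 = 633762.67, rounded up to 633763; 633,763 required, 633,450 in favor — not approved.
B: 4/5 of 20317024 = 16253619.20, rounded up to 16253620; 16,253,620 required, 16,255,890 in favor — approved.

Not approved — the A shares did not give the required vote.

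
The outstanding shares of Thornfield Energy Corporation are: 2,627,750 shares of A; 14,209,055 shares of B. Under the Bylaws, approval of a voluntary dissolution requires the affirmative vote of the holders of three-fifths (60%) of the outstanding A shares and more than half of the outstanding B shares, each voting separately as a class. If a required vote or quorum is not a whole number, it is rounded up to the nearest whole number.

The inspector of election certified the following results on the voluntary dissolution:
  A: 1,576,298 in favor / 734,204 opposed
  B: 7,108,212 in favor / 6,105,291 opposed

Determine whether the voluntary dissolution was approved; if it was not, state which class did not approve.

Not approved — the A shares did not give the required vote.

A: 3/5 of 2627750 = 1576650; 1,576,650 required, 1,576,298 in favor — not approved.
B: a majority of 14209055 is 7104528; 7,104,528 required, 7,108,212 in favor — approved.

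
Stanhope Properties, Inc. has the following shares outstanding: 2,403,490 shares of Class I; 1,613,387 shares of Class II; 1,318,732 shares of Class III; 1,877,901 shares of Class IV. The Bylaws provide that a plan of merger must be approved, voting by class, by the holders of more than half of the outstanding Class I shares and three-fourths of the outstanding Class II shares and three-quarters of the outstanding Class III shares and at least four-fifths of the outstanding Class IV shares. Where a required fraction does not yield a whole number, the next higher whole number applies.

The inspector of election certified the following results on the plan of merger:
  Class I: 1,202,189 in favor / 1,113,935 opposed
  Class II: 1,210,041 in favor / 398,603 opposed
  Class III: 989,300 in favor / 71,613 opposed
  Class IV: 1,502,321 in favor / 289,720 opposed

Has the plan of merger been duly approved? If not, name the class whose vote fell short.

Class I: a majority of 2403490 is 1201746; 1,201,746 required, 1,202,189 in favor — approved.
Class II: 3/4 of 1613387 = 1210040.25, rounded up to 1210041; 1,210,041 required, 1,210,041 in favor — approved.
Class III: 3/4 of 1318732 = 989049; 989,049 required, 989,300 in favor — approved.
Class IV: 4/5 of 1877901 = 1502320.80, rounded up to 1502321; 1,502,321 required, 1,502,321 in favor — approved.

Approved — every class gave the required vote.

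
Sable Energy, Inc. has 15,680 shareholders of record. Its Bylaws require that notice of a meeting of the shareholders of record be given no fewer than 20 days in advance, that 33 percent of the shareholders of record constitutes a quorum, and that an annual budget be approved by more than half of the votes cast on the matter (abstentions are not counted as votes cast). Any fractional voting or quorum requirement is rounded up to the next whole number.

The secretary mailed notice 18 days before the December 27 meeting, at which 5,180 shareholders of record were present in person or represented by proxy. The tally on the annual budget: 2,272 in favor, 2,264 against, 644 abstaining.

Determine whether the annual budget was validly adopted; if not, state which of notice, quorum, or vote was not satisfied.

Invalid — notice requirement not satisfied.

Notice: 18 days given; 20 required. Not satisfied.
Quorum: 33% of 15,680 = 5,174.40, rounded up to 5,175; 5,180 present. Satisfied.
Vote: requires a majority of the votes cast (5,180 − 644 abstaining = 4,536); a majority of 4536 is 2269, so 2,269 needed; 2,272 in favor. Satisfied.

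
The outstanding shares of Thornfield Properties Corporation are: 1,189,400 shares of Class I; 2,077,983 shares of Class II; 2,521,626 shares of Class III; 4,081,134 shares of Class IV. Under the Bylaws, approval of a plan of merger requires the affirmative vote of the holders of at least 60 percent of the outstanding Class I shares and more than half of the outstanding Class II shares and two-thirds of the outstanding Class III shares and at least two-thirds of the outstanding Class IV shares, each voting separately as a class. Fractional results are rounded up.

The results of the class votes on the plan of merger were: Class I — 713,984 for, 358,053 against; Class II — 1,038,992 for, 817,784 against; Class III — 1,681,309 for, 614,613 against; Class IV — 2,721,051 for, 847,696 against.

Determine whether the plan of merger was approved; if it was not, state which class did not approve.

Class I: 3/5 of 1189400 = 713640; 713,640 required, 713,984 in favor — approved.
Class II: a majority of 2077983 is 1038992; 1,038,992 required, 1,038,992 in favor — approved.
Class III: 2/3 of 2521626 = 1681084; 1,681,084 required, 1,681,309 in favor — approved.
Class IV: 2/3 of 4081134 = 2720756; 2,720,756 required, 2,721,051 in favor — approved.

Approved — every class gave the required vote.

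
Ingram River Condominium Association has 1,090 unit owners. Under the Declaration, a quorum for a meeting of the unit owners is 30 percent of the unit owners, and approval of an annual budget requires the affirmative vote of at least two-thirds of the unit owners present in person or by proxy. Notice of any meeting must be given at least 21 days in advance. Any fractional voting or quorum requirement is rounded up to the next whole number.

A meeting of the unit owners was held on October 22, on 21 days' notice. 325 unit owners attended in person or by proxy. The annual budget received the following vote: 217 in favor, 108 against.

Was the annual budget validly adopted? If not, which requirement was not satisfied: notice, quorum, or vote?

Invalid — quorum requirement not satisfied.

Notice: 21 days given; 21 required. Satisfied.
Quorum: 30% of 1,090 = 327; 325 present. Not satisfied.
Vote: requires two-thirds of those present (325); 2/3 of 325 = 216.67, rounded up to 217, so 217 needed; 217 in favor. Satisfied.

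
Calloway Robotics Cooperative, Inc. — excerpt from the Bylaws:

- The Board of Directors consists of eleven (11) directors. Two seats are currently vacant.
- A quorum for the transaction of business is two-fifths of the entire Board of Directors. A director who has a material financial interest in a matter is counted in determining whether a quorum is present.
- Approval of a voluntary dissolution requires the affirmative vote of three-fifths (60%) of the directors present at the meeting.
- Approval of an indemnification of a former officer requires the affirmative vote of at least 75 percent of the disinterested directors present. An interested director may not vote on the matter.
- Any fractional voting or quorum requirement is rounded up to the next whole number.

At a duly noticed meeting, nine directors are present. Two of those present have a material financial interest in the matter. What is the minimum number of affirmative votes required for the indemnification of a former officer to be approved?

The indemnification of a former officer requires three-fourths of the disinterested directors present (9 − 2 = 7).
3/4 of 7 = 5.25, rounded up to 6.

6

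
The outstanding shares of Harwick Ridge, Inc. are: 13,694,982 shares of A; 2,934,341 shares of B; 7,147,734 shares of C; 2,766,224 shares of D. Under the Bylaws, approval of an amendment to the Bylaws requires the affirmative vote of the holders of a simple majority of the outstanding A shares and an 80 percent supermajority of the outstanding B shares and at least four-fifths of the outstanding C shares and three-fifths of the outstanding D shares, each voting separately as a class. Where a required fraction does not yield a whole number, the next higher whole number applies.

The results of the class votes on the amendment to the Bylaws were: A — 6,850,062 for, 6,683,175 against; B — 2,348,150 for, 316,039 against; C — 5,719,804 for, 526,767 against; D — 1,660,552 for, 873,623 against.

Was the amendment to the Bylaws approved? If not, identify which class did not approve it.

A: a majority of 13694982 is 6847492; 6,847,492 required, 6,850,062 in favor — approved.
B: 4/5 of 2934341 = 2347472.80, rounded up to 2347473; 2,347,473 required, 2,348,150 in favor — approved.
C: 4/5 of 7147734 = 5718187.20, rounded up to 5718188; 5,718,188 required, 5,719,804 in favor — approved.
D: 3/5 of 2766224 = 1659734.40, rounded up to 1659735; 1,659,735 required, 1,660,552 in favor — approved.

Approved — every class gave the required vote.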